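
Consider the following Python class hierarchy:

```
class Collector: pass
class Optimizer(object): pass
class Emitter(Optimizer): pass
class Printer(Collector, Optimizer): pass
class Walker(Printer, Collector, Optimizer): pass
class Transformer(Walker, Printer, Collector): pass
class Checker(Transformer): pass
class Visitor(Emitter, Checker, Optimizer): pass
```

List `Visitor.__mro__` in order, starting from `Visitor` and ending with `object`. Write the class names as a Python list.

L[Visitor] = Visitor + merge(L[Emitter], L[Checker], L[Optimizer], [Emitter Checker Optimizer])
  take Emitter:  [Emitter Optimizer object] + [Checker Transformer Walker Printer Collector Optimizer object] + [Optimizer object] + [Emitter Checker Optimizer]
  take Checker:  [Optimizer object] + [Checker Transformer Walker Printer Collector Optimizer object] + [Optimizer object] + [Checker Optimizer]
  take Transformer:  [Optimizer object] + [Transformer Walker Printer Collector Optimizer object] + [Optimizer object] + [Optimizer]
  take Walker:  [Optimizer object] + [Walker Printer Collector Optimizer object] + [Optimizer object] + [Optimizer]
  take Printer:  [Optimizer object] + [Printer Collector Optimizer object] + [Optimizer object] + [Optimizer]
  take Collector:  [Optimizer object] + [Collector Optimizer object] + [Optimizer object] + [Optimizer]
  take Optimizer:  [Optimizer object] + [Optimizer object] + [Optimizer object] + [Optimizer]
  take object:  [object] + [object] + [object]

[Visitor, Emitter, Checker, Transformer, Walker, Printer, Collector, Optimizer, object]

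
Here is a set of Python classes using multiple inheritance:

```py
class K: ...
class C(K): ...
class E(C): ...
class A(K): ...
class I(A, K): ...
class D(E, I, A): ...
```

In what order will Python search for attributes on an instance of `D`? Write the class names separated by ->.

L[D] = D + merge(L[E], L[I], L[A], [E I A])
  take E:  [E C K object] + [I A K object] + [A K object] + [E I A]
  take C:  [C K object] + [I A K object] + [A K object] + [I A]
  take I:  [K object] + [I A K object] + [A K object] + [I A]
  take A:  [K object] + [A K object] + [A K object] + [A]
  take K:  [K object] + [K object] + [K object]
  take object:  [object] + [object] + [object]

D -> E -> C -> I -> A -> K -> object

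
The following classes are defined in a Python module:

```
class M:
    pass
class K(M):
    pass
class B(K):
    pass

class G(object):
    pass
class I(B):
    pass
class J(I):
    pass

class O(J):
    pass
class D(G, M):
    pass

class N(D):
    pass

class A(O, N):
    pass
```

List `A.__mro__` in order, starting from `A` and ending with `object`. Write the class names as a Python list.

L[A] = A + merge(L[O], L[N], [O N])
  take O:  [O J I B K M object] + [N D G M object] + [O N]
  take J:  [J I B K M object] + [N D G M object] + [N]
  take I:  [I B K M object] + [N D G M object] + [N]
  take B:  [B K M object] + [N D G M object] + [N]
  take K:  [K M object] + [N D G M object] + [N]
  take N:  [M object] + [N D G M object] + [N]
  take D:  [M object] + [D G M object]
  take G:  [M object] + [G M object]
  take M:  [M object] + [M object]
  take object:  [object] + [object]

[A, O, J, I, B, K, N, D, G, M, object]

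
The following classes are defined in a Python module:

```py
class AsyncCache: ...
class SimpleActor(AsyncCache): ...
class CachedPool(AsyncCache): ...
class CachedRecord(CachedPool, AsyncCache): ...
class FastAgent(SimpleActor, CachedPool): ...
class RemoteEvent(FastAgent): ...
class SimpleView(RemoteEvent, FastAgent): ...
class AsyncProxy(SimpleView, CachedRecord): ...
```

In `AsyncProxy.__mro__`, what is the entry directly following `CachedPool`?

L[AsyncProxy] = AsyncProxy + merge(L[SimpleView], L[CachedRecord], [SimpleView CachedRecord])
  take SimpleView:  [SimpleView RemoteEvent FastAgent SimpleActor CachedPool AsyncCache object] + [CachedRecord CachedPool AsyncCache object] + [SimpleView CachedRecord]
  take RemoteEvent:  [RemoteEvent FastAgent SimpleActor CachedPool AsyncCache object] + [CachedRecord CachedPool AsyncCache object] + [CachedRecord]
  take FastAgent:  [FastAgent SimpleActor CachedPool AsyncCache object] + [CachedRecord CachedPool AsyncCache object] + [CachedRecord]
  take SimpleActor:  [SimpleActor CachedPool AsyncCache object] + [CachedRecord CachedPool AsyncCache object] + [CachedRecord]
  take CachedRecord:  [CachedPool AsyncCache object] + [CachedRecord CachedPool AsyncCache object] + [CachedRecord]
  take CachedPool:  [CachedPool AsyncCache object] + [CachedPool AsyncCache object]
  take AsyncCache:  [AsyncCache object] + [AsyncCache object]
  take object:  [object] + [object]
MRO: AsyncProxy SimpleView RemoteEvent FastAgent SimpleActor CachedRecord CachedPool AsyncCache object
CachedPool is at position 6; next is AsyncCache.

AsyncCache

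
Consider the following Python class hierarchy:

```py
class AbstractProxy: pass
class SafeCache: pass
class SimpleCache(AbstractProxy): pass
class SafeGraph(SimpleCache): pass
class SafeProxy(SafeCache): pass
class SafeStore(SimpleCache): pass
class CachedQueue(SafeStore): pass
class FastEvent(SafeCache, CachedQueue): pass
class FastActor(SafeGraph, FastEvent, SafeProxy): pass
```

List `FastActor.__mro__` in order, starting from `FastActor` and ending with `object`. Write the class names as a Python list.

[FastActor, SafeGraph, FastEvent, SafeProxy, SafeCache, CachedQueue, SafeStore, SimpleCache, AbstractProxy, object]

L[FastActor] = FastActor + merge(L[SafeGraph], L[FastEvent], L[SafeProxy], [SafeGraph FastEvent SafeProxy])
  take SafeGraph:  [SafeGraph SimpleCache AbstractProxy object] + [FastEvent SafeCache CachedQueue SafeStore SimpleCache AbstractProxy object] + [SafeProxy SafeCache object] + [SafeGraph FastEvent SafeProxy]
  take FastEvent:  [SimpleCache AbstractProxy object] + [FastEvent SafeCache CachedQueue SafeStore SimpleCache AbstractProxy object] + [SafeProxy SafeCache object] + [FastEvent SafeProxy]
  take SafeProxy:  [SimpleCache AbstractProxy object] + [SafeCache CachedQueue SafeStore SimpleCache AbstractProxy object] + [SafeProxy SafeCache object] + [SafeProxy]
  take SafeCache:  [SimpleCache AbstractProxy object] + [SafeCache CachedQueue SafeStore SimpleCache AbstractProxy object] + [SafeCache object]
  take CachedQueue:  [SimpleCache AbstractProxy object] + [CachedQueue SafeStore SimpleCache AbstractProxy object] + [object]
  take SafeStore:  [SimpleCache AbstractProxy object] + [SafeStore SimpleCache AbstractProxy object] + [object]
  take SimpleCache:  [SimpleCache AbstractProxy object] + [SimpleCache AbstractProxy object] + [object]
  take AbstractProxy:  [AbstractProxy object] + [AbstractProxy object] + [object]
  take object:  [object] + [object] + [object]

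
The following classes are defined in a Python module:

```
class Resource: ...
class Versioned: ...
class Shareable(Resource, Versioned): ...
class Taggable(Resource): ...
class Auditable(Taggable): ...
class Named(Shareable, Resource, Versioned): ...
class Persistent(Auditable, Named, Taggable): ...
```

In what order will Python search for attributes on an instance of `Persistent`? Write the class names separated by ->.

L[Persistent] = Persistent + merge(L[Auditable], L[Named], L[Taggable], [Auditable Named Taggable])
  take Auditable:  [Auditable Taggable Resource object] + [Named Shareable Resource Versioned object] + [Taggable Resource object] + [Auditable Named Taggable]
  take Named:  [Taggable Resource object] + [Named Shareable Resource Versioned object] + [Taggable Resource object] + [Named Taggable]
  take Taggable:  [Taggable Resource object] + [Shareable Resource Versioned object] + [Taggable Resource object] + [Taggable]
  take Shareable:  [Resource object] + [Shareable Resource Versioned object] + [Resource object]
  take Resource:  [Resource object] + [Resource Versioned object] + [Resource object]
  take Versioned:  [object] + [Versioned object] + [object]
  take object:  [object] + [object] + [object]

Persistent -> Auditable -> Named -> Taggable -> Shareable -> Resource -> Versioned -> object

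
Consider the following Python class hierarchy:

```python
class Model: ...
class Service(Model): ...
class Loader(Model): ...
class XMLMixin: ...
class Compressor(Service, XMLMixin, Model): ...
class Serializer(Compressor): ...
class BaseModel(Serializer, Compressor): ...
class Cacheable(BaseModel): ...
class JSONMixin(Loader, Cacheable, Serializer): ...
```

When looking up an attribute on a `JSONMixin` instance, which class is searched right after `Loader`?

L[JSONMixin] = JSONMixin + merge(L[Loader], L[Cacheable], L[Serializer], [Loader Cacheable Serializer])
  take Loader:  [Loader Model object] + [Cacheable BaseModel Serializer Compressor Service XMLMixin Model object] + [Serializer Compressor Service XMLMixin Model object] + [Loader Cacheable Serializer]
  take Cacheable:  [Model object] + [Cacheable BaseModel Serializer Compressor Service XMLMixin Model object] + [Serializer Compressor Service XMLMixin Model object] + [Cacheable Serializer]
  take BaseModel:  [Model object] + [BaseModel Serializer Compressor Service XMLMixin Model object] + [Serializer Compressor Service XMLMixin Model object] + [Serializer]
  take Serializer:  [Model object] + [Serializer Compressor Service XMLMixin Model object] + [Serializer Compressor Service XMLMixin Model object] + [Serializer]
  take Compressor:  [Model object] + [Compressor Service XMLMixin Model object] + [Compressor Service XMLMixin Model object]
  take Service:  [Model object] + [Service XMLMixin Model object] + [Service XMLMixin Model object]
  take XMLMixin:  [Model object] + [XMLMixin Model object] + [XMLMixin Model object]
  take Model:  [Model object] + [Model object] + [Model object]
  take object:  [object] + [object] + [object]
MRO: JSONMixin Loader Cacheable BaseModel Serializer Compressor Service XMLMixin Model object
Loader is at position 1; next is Cacheable.

Cacheable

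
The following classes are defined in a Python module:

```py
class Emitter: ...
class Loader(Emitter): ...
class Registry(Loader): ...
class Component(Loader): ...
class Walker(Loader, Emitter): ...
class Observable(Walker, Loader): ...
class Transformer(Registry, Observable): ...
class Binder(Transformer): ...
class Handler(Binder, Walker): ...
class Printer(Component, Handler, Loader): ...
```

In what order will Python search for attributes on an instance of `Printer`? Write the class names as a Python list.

L[Printer] = Printer + merge(L[Component], L[Handler], L[Loader], [Component Handler Loader])
  take Component:  [Component Loader Emitter object] + [Handler Binder Transformer Registry Observable Walker Loader Emitter object] + [Loader Emitter object] + [Component Handler Loader]
  take Handler:  [Loader Emitter object] + [Handler Binder Transformer Registry Observable Walker Loader Emitter object] + [Loader Emitter object] + [Handler Loader]
  take Binder:  [Loader Emitter object] + [Binder Transformer Registry Observable Walker Loader Emitter object] + [Loader Emitter object] + [Loader]
  take Transformer:  [Loader Emitter object] + [Transformer Registry Observable Walker Loader Emitter object] + [Loader Emitter object] + [Loader]
  take Registry:  [Loader Emitter object] + [Registry Observable Walker Loader Emitter object] + [Loader Emitter object] + [Loader]
  take Observable:  [Loader Emitter object] + [Observable Walker Loader Emitter object] + [Loader Emitter object] + [Loader]
  take Walker:  [Loader Emitter object] + [Walker Loader Emitter object] + [Loader Emitter object] + [Loader]
  take Loader:  [Loader Emitter object] + [Loader Emitter object] + [Loader Emitter object] + [Loader]
  take Emitter:  [Emitter object] + [Emitter object] + [Emitter object]
  take object:  [object] + [object] + [object]

[Printer, Component, Handler, Binder, Transformer, Registry, Observable, Walker, Loader, Emitter, object]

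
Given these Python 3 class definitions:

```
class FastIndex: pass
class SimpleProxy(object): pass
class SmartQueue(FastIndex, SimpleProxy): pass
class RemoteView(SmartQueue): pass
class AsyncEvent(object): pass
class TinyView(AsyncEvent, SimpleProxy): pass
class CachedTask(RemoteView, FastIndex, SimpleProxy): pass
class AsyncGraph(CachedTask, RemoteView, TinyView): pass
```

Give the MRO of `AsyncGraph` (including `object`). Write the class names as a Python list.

L[AsyncGraph] = AsyncGraph + merge(L[CachedTask], L[RemoteView], L[TinyView], [CachedTask RemoteView TinyView])
  take CachedTask:  [CachedTask RemoteView SmartQueue FastIndex SimpleProxy object] + [RemoteView SmartQueue FastIndex SimpleProxy object] + [TinyView AsyncEvent SimpleProxy object] + [CachedTask RemoteView TinyView]
  take RemoteView:  [RemoteView SmartQueue FastIndex SimpleProxy object] + [RemoteView SmartQueue FastIndex SimpleProxy object] + [TinyView AsyncEvent SimpleProxy object] + [RemoteView TinyView]
  take SmartQueue:  [SmartQueue FastIndex SimpleProxy object] + [SmartQueue FastIndex SimpleProxy object] + [TinyView AsyncEvent SimpleProxy object] + [TinyView]
  take FastIndex:  [FastIndex SimpleProxy object] + [FastIndex SimpleProxy object] + [TinyView AsyncEvent SimpleProxy object] + [TinyView]
  take TinyView:  [SimpleProxy object] + [SimpleProxy object] + [TinyView AsyncEvent SimpleProxy object] + [TinyView]
  take AsyncEvent:  [SimpleProxy object] + [SimpleProxy object] + [AsyncEvent SimpleProxy object]
  take SimpleProxy:  [SimpleProxy object] + [SimpleProxy object] + [SimpleProxy object]
  take object:  [object] + [object] + [object]

[AsyncGraph, CachedTask, RemoteView, SmartQueue, FastIndex, TinyView, AsyncEvent, SimpleProxy, object]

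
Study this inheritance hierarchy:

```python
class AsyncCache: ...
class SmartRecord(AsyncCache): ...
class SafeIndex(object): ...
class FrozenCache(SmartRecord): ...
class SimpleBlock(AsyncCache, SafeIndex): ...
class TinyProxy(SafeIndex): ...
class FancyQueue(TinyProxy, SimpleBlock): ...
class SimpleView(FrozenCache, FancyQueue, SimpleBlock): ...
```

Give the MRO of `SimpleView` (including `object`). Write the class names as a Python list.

L[SimpleView] = SimpleView + merge(L[FrozenCache], L[FancyQueue], L[SimpleBlock], [FrozenCache FancyQueue SimpleBlock])
  take FrozenCache:  [FrozenCache SmartRecord AsyncCache object] + [FancyQueue TinyProxy SimpleBlock AsyncCache SafeIndex object] + [SimpleBlock AsyncCache SafeIndex object] + [FrozenCache FancyQueue SimpleBlock]
  take SmartRecord:  [SmartRecord AsyncCache object] + [FancyQueue TinyProxy SimpleBlock AsyncCache SafeIndex object] + [SimpleBlock AsyncCache SafeIndex object] + [FancyQueue SimpleBlock]
  take FancyQueue:  [AsyncCache object] + [FancyQueue TinyProxy SimpleBlock AsyncCache SafeIndex object] + [SimpleBlock AsyncCache SafeIndex object] + [FancyQueue SimpleBlock]
  take TinyProxy:  [AsyncCache object] + [TinyProxy SimpleBlock AsyncCache SafeIndex object] + [SimpleBlock AsyncCache SafeIndex object] + [SimpleBlock]
  take SimpleBlock:  [AsyncCache object] + [SimpleBlock AsyncCache SafeIndex object] + [SimpleBlock AsyncCache SafeIndex object] + [SimpleBlock]
  take AsyncCache:  [AsyncCache object] + [AsyncCache SafeIndex object] + [AsyncCache SafeIndex object]
  take SafeIndex:  [object] + [SafeIndex object] + [SafeIndex object]
  take object:  [object] + [object] + [object]

[SimpleView, FrozenCache, SmartRecord, FancyQueue, TinyProxy, SimpleBlock, AsyncCache, SafeIndex, object]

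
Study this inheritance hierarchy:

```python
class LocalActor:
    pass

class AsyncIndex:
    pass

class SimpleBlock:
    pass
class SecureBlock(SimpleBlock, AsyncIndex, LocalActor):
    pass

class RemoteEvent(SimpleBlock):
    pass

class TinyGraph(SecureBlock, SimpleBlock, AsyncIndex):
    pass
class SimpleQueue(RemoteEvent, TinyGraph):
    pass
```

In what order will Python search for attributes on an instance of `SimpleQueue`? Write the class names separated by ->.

SimpleQueue -> RemoteEvent -> TinyGraph -> SecureBlock -> SimpleBlock -> AsyncIndex -> LocalActor -> object

L[SimpleQueue] = SimpleQueue + merge(L[RemoteEvent], L[TinyGraph], [RemoteEvent TinyGraph])
  take RemoteEvent:  [RemoteEvent SimpleBlock object] + [TinyGraph SecureBlock SimpleBlock AsyncIndex LocalActor object] + [RemoteEvent TinyGraph]
  take TinyGraph:  [SimpleBlock object] + [TinyGraph SecureBlock SimpleBlock AsyncIndex LocalActor object] + [TinyGraph]
  take SecureBlock:  [SimpleBlock object] + [SecureBlock SimpleBlock AsyncIndex LocalActor object]
  take SimpleBlock:  [SimpleBlock object] + [SimpleBlock AsyncIndex LocalActor object]
  take AsyncIndex:  [object] + [AsyncIndex LocalActor object]
  take LocalActor:  [object] + [LocalActor object]
  take object:  [object] + [object]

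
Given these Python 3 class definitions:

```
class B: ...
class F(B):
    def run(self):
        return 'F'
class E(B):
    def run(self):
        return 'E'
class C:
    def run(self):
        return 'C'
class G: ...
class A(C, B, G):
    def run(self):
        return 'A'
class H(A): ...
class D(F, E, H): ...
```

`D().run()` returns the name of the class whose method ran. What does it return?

F

L[D] = D + merge(L[F], L[E], L[H], [F E H])
  take F:  [F B object] + [E B object] + [H A C B G object] + [F E H]
  take E:  [B object] + [E B object] + [H A C B G object] + [E H]
  take H:  [B object] + [B object] + [H A C B G object] + [H]
  take A:  [B object] + [B object] + [A C B G object]
  take C:  [B object] + [B object] + [C B G object]
  take B:  [B object] + [B object] + [B G object]
  take G:  [object] + [object] + [G object]
  take object:  [object] + [object] + [object]
MRO: D F E H A C B G object
run is defined in: A, C, E, F. First along the MRO is F.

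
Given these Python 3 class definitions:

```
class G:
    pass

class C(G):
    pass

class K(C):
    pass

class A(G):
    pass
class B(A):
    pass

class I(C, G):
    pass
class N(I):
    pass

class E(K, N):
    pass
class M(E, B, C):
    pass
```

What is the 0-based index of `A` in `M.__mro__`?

L[M] = M + merge(L[E], L[B], L[C], [E B C])
  take E:  [E K N I C G object] + [B A G object] + [C G object] + [E B C]
  take K:  [K N I C G object] + [B A G object] + [C G object] + [B C]
  take N:  [N I C G object] + [B A G object] + [C G object] + [B C]
  take I:  [I C G object] + [B A G object] + [C G object] + [B C]
  take B:  [C G object] + [B A G object] + [C G object] + [B C]
  take C:  [C G object] + [A G object] + [C G object] + [C]
  take A:  [G object] + [A G object] + [G object]
  take G:  [G object] + [G object] + [G object]
  take object:  [object] + [object] + [object]
MRO: M E K N I B C A G object
A sits at index 7.

7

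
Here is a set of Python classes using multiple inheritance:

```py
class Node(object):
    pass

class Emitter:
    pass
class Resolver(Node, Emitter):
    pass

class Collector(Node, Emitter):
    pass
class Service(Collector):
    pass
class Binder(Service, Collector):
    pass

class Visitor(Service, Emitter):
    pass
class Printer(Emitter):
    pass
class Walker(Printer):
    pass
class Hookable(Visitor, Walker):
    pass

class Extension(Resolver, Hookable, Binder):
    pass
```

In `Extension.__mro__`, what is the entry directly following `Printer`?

L[Extension] = Extension + merge(L[Resolver], L[Hookable], L[Binder], [Resolver Hookable Binder])
  take Resolver:  [Resolver Node Emitter object] + [Hookable Visitor Service Collector Node Walker Printer Emitter object] + [Binder Service Collector Node Emitter object] + [Resolver Hookable Binder]
  take Hookable:  [Node Emitter object] + [Hookable Visitor Service Collector Node Walker Printer Emitter object] + [Binder Service Collector Node Emitter object] + [Hookable Binder]
  take Visitor:  [Node Emitter object] + [Visitor Service Collector Node Walker Printer Emitter object] + [Binder Service Collector Node Emitter object] + [Binder]
  take Binder:  [Node Emitter object] + [Service Collector Node Walker Printer Emitter object] + [Binder Service Collector Node Emitter object] + [Binder]
  take Service:  [Node Emitter object] + [Service Collector Node Walker Printer Emitter object] + [Service Collector Node Emitter object]
  take Collector:  [Node Emitter object] + [Collector Node Walker Printer Emitter object] + [Collector Node Emitter object]
  take Node:  [Node Emitter object] + [Node Walker Printer Emitter object] + [Node Emitter object]
  take Walker:  [Emitter object] + [Walker Printer Emitter object] + [Emitter object]
  take Printer:  [Emitter object] + [Printer Emitter object] + [Emitter object]
  take Emitter:  [Emitter object] + [Emitter object] + [Emitter object]
  take object:  [object] + [object] + [object]
MRO: Extension Resolver Hookable Visitor Binder Service Collector Node Walker Printer Emitter object
Printer is at position 9; next is Emitter.

Emitter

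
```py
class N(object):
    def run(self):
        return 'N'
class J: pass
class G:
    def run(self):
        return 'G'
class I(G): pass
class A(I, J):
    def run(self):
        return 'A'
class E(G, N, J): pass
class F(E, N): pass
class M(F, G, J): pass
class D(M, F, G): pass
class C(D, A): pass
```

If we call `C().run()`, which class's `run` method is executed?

L[C] = C + merge(L[D], L[A], [D A])
  take D:  [D M F E G N J object] + [A I G J object] + [D A]
  take M:  [M F E G N J object] + [A I G J object] + [A]
  take F:  [F E G N J object] + [A I G J object] + [A]
  take E:  [E G N J object] + [A I G J object] + [A]
  take A:  [G N J object] + [A I G J object] + [A]
  take I:  [G N J object] + [I G J object]
  take G:  [G N J object] + [G J object]
  take N:  [N J object] + [J object]
  take J:  [J object] + [J object]
  take object:  [object] + [object]
MRO: C D M F E A I G N J object
run is defined in: A, G, N. First along the MRO is A.

A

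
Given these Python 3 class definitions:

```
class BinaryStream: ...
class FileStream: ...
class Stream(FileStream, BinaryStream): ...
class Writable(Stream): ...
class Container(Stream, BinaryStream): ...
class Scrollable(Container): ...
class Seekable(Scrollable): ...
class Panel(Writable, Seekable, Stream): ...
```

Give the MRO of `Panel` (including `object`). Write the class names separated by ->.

L[Panel] = Panel + merge(L[Writable], L[Seekable], L[Stream], [Writable Seekable Stream])
  take Writable:  [Writable Stream FileStream BinaryStream object] + [Seekable Scrollable Container Stream FileStream BinaryStream object] + [Stream FileStream BinaryStream object] + [Writable Seekable Stream]
  take Seekable:  [Stream FileStream BinaryStream object] + [Seekable Scrollable Container Stream FileStream BinaryStream object] + [Stream FileStream BinaryStream object] + [Seekable Stream]
  take Scrollable:  [Stream FileStream BinaryStream object] + [Scrollable Container Stream FileStream BinaryStream object] + [Stream FileStream BinaryStream object] + [Stream]
  take Container:  [Stream FileStream BinaryStream object] + [Container Stream FileStream BinaryStream object] + [Stream FileStream BinaryStream object] + [Stream]
  take Stream:  [Stream FileStream BinaryStream object] + [Stream FileStream BinaryStream object] + [Stream FileStream BinaryStream object] + [Stream]
  take FileStream:  [FileStream BinaryStream object] + [FileStream BinaryStream object] + [FileStream BinaryStream object]
  take BinaryStream:  [BinaryStream object] + [BinaryStream object] + [BinaryStream object]
  take object:  [object] + [object] + [object]

Panel -> Writable -> Seekable -> Scrollable -> Container -> Stream -> FileStream -> BinaryStream -> object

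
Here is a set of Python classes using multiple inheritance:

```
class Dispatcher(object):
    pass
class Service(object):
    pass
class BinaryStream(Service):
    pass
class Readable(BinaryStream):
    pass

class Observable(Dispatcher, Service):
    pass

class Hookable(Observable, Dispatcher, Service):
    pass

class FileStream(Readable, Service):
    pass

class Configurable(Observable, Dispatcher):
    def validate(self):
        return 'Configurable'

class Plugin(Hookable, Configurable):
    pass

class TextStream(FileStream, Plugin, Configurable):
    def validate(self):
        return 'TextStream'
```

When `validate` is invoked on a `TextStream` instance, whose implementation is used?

L[TextStream] = TextStream + merge(L[FileStream], L[Plugin], L[Configurable], [FileStream Plugin Configurable])
  take FileStream:  [FileStream Readable BinaryStream Service object] + [Plugin Hookable Configurable Observable Dispatcher Service object] + [Configurable Observable Dispatcher Service object] + [FileStream Plugin Configurable]
  take Readable:  [Readable BinaryStream Service object] + [Plugin Hookable Configurable Observable Dispatcher Service object] + [Configurable Observable Dispatcher Service object] + [Plugin Configurable]
  take BinaryStream:  [BinaryStream Service object] + [Plugin Hookable Configurable Observable Dispatcher Service object] + [Configurable Observable Dispatcher Service object] + [Plugin Configurable]
  take Plugin:  [Service object] + [Plugin Hookable Configurable Observable Dispatcher Service object] + [Configurable Observable Dispatcher Service object] + [Plugin Configurable]
  take Hookable:  [Service object] + [Hookable Configurable Observable Dispatcher Service object] + [Configurable Observable Dispatcher Service object] + [Configurable]
  take Configurable:  [Service object] + [Configurable Observable Dispatcher Service object] + [Configurable Observable Dispatcher Service object] + [Configurable]
  take Observable:  [Service object] + [Observable Dispatcher Service object] + [Observable Dispatcher Service object]
  take Dispatcher:  [Service object] + [Dispatcher Service object] + [Dispatcher Service object]
  take Service:  [Service object] + [Service object] + [Service object]
  take object:  [object] + [object] + [object]
MRO: TextStream FileStream Readable BinaryStream Plugin Hookable Configurable Observable Dispatcher Service object
validate is defined in: Configurable, TextStream. First along the MRO is TextStream.

TextStream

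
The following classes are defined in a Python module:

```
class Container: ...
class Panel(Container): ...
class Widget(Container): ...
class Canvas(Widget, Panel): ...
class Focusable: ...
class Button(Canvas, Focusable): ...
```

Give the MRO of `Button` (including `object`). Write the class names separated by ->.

L[Button] = Button + merge(L[Canvas], L[Focusable], [Canvas Focusable])
  take Canvas:  [Canvas Widget Panel Container object] + [Focusable object] + [Canvas Focusable]
  take Widget:  [Widget Panel Container object] + [Focusable object] + [Focusable]
  take Panel:  [Panel Container object] + [Focusable object] + [Focusable]
  take Container:  [Container object] + [Focusable object] + [Focusable]
  take Focusable:  [object] + [Focusable object] + [Focusable]
  take object:  [object] + [object]

Button -> Canvas -> Widget -> Panel -> Container -> Focusable -> object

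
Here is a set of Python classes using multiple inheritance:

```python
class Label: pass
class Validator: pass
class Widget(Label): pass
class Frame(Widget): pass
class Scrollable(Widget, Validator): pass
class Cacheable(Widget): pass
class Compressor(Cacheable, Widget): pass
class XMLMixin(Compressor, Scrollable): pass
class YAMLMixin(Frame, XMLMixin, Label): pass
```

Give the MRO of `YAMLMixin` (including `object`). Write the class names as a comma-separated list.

L[YAMLMixin] = YAMLMixin + merge(L[Frame], L[XMLMixin], L[Label], [Frame XMLMixin Label])
  take Frame:  [Frame Widget Label object] + [XMLMixin Compressor Cacheable Scrollable Widget Label Validator object] + [Label object] + [Frame XMLMixin Label]
  take XMLMixin:  [Widget Label object] + [XMLMixin Compressor Cacheable Scrollable Widget Label Validator object] + [Label object] + [XMLMixin Label]
  take Compressor:  [Widget Label object] + [Compressor Cacheable Scrollable Widget Label Validator object] + [Label object] + [Label]
  take Cacheable:  [Widget Label object] + [Cacheable Scrollable Widget Label Validator object] + [Label object] + [Label]
  take Scrollable:  [Widget Label object] + [Scrollable Widget Label Validator object] + [Label object] + [Label]
  take Widget:  [Widget Label object] + [Widget Label Validator object] + [Label object] + [Label]
  take Label:  [Label object] + [Label Validator object] + [Label object] + [Label]
  take Validator:  [object] + [Validator object] + [object]
  take object:  [object] + [object] + [object]

YAMLMixin, Frame, XMLMixin, Compressor, Cacheable, Scrollable, Widget, Label, Validator, object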